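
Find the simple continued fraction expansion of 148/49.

Run the Euclidean algorithm on 148 and 49; the successive quotients are the partial quotients a_0, a_1, ... (each step inverts the fractional part left over by the previous one):
  148 = 3*49 + 1, so a_0 = 3.
  49 = 49*1 + 0, so a_1 = 49.
The remainder reaches 0 after 2 divisions, so the expansion has 2 partial quotients, read off in order.

[3; 49]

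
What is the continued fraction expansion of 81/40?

Run the Euclidean algorithm on 81 and 40; the successive quotients are the partial quotients a_0, a_1, ... (each step inverts the fractional part left over by the previous one):
  81 = 2*40 + 1, so a_0 = 2.
  40 = 40*1 + 0, so a_1 = 40.
The remainder reaches 0 after 2 divisions, so the expansion has 2 partial quotients, read off in order.

[2; 40]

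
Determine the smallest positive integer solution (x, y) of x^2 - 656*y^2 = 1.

First expand sqrt(656) as a continued fraction. With x_i = (sqrt(656) + m_i)/d_i and (m_0, d_0) = (0, 1): a_0 = floor(sqrt(656)) = 25, since 25^2 = 625 <= 656 < 676 = 26^2.
Iterate m_{i+1} = d_i*a_i - m_i, d_{i+1} = (656 - m_{i+1}^2)/d_i, a_{i+1} = floor((a_0 + m_{i+1})/d_{i+1}):
  m_1 = 1*25 - 0 = 25, d_1 = (656 - 25^2)/1 = 31/1 = 31, a_1 = floor((25 + 25)/31) = 1.
  m_2 = 31*1 - 25 = 6, d_2 = (656 - 6^2)/31 = 620/31 = 20, a_2 = floor((25 + 6)/20) = 1.
  m_3 = 20*1 - 6 = 14, d_3 = (656 - 14^2)/20 = 460/20 = 23, a_3 = floor((25 + 14)/23) = 1.
  m_4 = 23*1 - 14 = 9, d_4 = (656 - 9^2)/23 = 575/23 = 25, a_4 = floor((25 + 9)/25) = 1.
  m_5 = 25*1 - 9 = 16, d_5 = (656 - 16^2)/25 = 400/25 = 16, a_5 = floor((25 + 16)/16) = 2.
  m_6 = 16*2 - 16 = 16, d_6 = (656 - 16^2)/16 = 400/16 = 25, a_6 = floor((25 + 16)/25) = 1.
  m_7 = 25*1 - 16 = 9, d_7 = (656 - 9^2)/25 = 575/25 = 23, a_7 = floor((25 + 9)/23) = 1.
  m_8 = 23*1 - 9 = 14, d_8 = (656 - 14^2)/23 = 460/23 = 20, a_8 = floor((25 + 14)/20) = 1.
  m_9 = 20*1 - 14 = 6, d_9 = (656 - 6^2)/20 = 620/20 = 31, a_9 = floor((25 + 6)/31) = 1.
  m_10 = 31*1 - 6 = 25, d_10 = (656 - 25^2)/31 = 31/31 = 1, a_10 = floor((25 + 25)/1) = 50.
  m_11 = 1*50 - 25 = 25, d_11 = (656 - 25^2)/1 = 31/1 = 31: (m_11, d_11) = (m_1, d_1) = (25, 31), so from here the quotients repeat a_1, ..., a_10; the period length is 10.
So sqrt(656) = [25; (1, 1, 1, 1, 2, 1, 1, 1, 1, 50)] with period length k = 10.
k is even, so the fundamental solution of x^2 - 656y^2 = 1 is (p_{k-1}, q_{k-1}) = (p_9, q_9); compute convergents through index 9.
Convergents (p_i = a_i*p_{i-1} + p_{i-2}, q_i = a_i*q_{i-1} + q_{i-2} with p_{-2}=0, p_{-1}=1, q_{-2}=1, q_{-1}=0):
  i=0: a_0=25, p_0 = 25*1 + 0 = 25, q_0 = 25*0 + 1 = 1.
  i=1: a_1=1, p_1 = 1*25 + 1 = 26, q_1 = 1*1 + 0 = 1.
  i=2: a_2=1, p_2 = 1*26 + 25 = 51, q_2 = 1*1 + 1 = 2.
  i=3: a_3=1, p_3 = 1*51 + 26 = 77, q_3 = 1*2 + 1 = 3.
  i=4: a_4=1, p_4 = 1*77 + 51 = 128, q_4 = 1*3 + 2 = 5.
  i=5: a_5=2, p_5 = 2*128 + 77 = 333, q_5 = 2*5 + 3 = 13.
  i=6: a_6=1, p_6 = 1*333 + 128 = 461, q_6 = 1*13 + 5 = 18.
  i=7: a_7=1, p_7 = 1*461 + 333 = 794, q_7 = 1*18 + 13 = 31.
  i=8: a_8=1, p_8 = 1*794 + 461 = 1255, q_8 = 1*31 + 18 = 49.
  i=9: a_9=1, p_9 = 1*1255 + 794 = 2049, q_9 = 1*49 + 31 = 80.
Check: 2049^2 - 656*80^2 = 4198401 - 4198400 = 1, so (x, y) = (2049, 80) solves the equation, and by the theorem it is the least positive solution.

(x, y) = (2049, 80)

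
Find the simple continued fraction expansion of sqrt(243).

Write x_i = (sqrt(243) + m_i)/d_i with (m_0, d_0) = (0, 1). a_0 = floor(sqrt(243)) = 15, since 15^2 = 225 <= 243 < 256 = 16^2.
Iterate m_{i+1} = d_i*a_i - m_i, d_{i+1} = (243 - m_{i+1}^2)/d_i, a_{i+1} = floor((a_0 + m_{i+1})/d_{i+1}):
  m_1 = 1*15 - 0 = 15, d_1 = (243 - 15^2)/1 = 18/1 = 18, a_1 = floor((15 + 15)/18) = 1.
  m_2 = 18*1 - 15 = 3, d_2 = (243 - 3^2)/18 = 234/18 = 13, a_2 = floor((15 + 3)/13) = 1.
  m_3 = 13*1 - 3 = 10, d_3 = (243 - 10^2)/13 = 143/13 = 11, a_3 = floor((15 + 10)/11) = 2.
  m_4 = 11*2 - 10 = 12, d_4 = (243 - 12^2)/11 = 99/11 = 9, a_4 = floor((15 + 12)/9) = 3.
  m_5 = 9*3 - 12 = 15, d_5 = (243 - 15^2)/9 = 18/9 = 2, a_5 = floor((15 + 15)/2) = 15.
  m_6 = 2*15 - 15 = 15, d_6 = (243 - 15^2)/2 = 18/2 = 9, a_6 = floor((15 + 15)/9) = 3.
  m_7 = 9*3 - 15 = 12, d_7 = (243 - 12^2)/9 = 99/9 = 11, a_7 = floor((15 + 12)/11) = 2.
  m_8 = 11*2 - 12 = 10, d_8 = (243 - 10^2)/11 = 143/11 = 13, a_8 = floor((15 + 10)/13) = 1.
  m_9 = 13*1 - 10 = 3, d_9 = (243 - 3^2)/13 = 234/13 = 18, a_9 = floor((15 + 3)/18) = 1.
  m_10 = 18*1 - 3 = 15, d_10 = (243 - 15^2)/18 = 18/18 = 1, a_10 = floor((15 + 15)/1) = 30.
  m_11 = 1*30 - 15 = 15, d_11 = (243 - 15^2)/1 = 18/1 = 18: (m_11, d_11) = (m_1, d_1) = (15, 18), so from here the quotients repeat a_1, ..., a_10; the period length is 10.
Hence the expansion of sqrt(243) is a_0 = 15 followed by the repeating block 1, 1, 2, 3, 15, 3, 2, 1, 1, 30 (period 10).

[15; (1, 1, 2, 3, 15, 3, 2, 1, 1, 30)]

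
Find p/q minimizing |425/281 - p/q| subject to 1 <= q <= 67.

Expand x = 425/281 as a continued fraction with the Euclidean algorithm:
  425 = 1*281 + 144, so a_0 = 1.
  281 = 1*144 + 137, so a_1 = 1.
  144 = 1*137 + 7, so a_2 = 1.
  137 = 19*7 + 4, so a_3 = 19.
  7 = 1*4 + 3, so a_4 = 1.
  4 = 1*3 + 1, so a_5 = 1.
  3 = 3*1 + 0, so a_6 = 3.
so x = [1; 1, 1, 19, 1, 1, 3].
Convergents (p_i = a_i*p_{i-1} + p_{i-2}, q_i = a_i*q_{i-1} + q_{i-2} with p_{-2}=0, p_{-1}=1, q_{-2}=1, q_{-1}=0), until the denominator exceeds 67:
  i=0: a_0=1, p_0 = 1*1 + 0 = 1, q_0 = 1*0 + 1 = 1.
  i=1: a_1=1, p_1 = 1*1 + 1 = 2, q_1 = 1*1 + 0 = 1.
  i=2: a_2=1, p_2 = 1*2 + 1 = 3, q_2 = 1*1 + 1 = 2.
  i=3: a_3=19, p_3 = 19*3 + 2 = 59, q_3 = 19*2 + 1 = 39.
  i=4: a_4=1, p_4 = 1*59 + 3 = 62, q_4 = 1*39 + 2 = 41.
  i=5: a_5=1, p_5 = 1*62 + 59 = 121, q_5 = 1*41 + 39 = 80.
q_5 = 80 > 67, so the last convergent with denominator <= 67 is p_4/q_4 = 62/41.
The closest fraction with denominator <= 67 is either p_4/q_4 or the intermediate fraction (k*p_4 + p_3)/(k*q_4 + q_3) with the largest k >= 1 whose denominator stays <= 67; these approach x as k grows, and every other convergent or intermediate fraction in range is farther away.
Largest k: floor((67 - q_3)/q_4) = floor((67 - 39)/41) = 0.
Since k = 0, no intermediate fraction beyond p_4/q_4 has denominator <= 67, so the convergent 62/41 is the closest (its error is |425*41 - 62*281|/(281*41) = 3/11521).

62/41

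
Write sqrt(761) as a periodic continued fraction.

Write x_i = (sqrt(761) + m_i)/d_i with (m_0, d_0) = (0, 1). a_0 = floor(sqrt(761)) = 27, since 27^2 = 729 <= 761 < 784 = 28^2.
Iterate m_{i+1} = d_i*a_i - m_i, d_{i+1} = (761 - m_{i+1}^2)/d_i, a_{i+1} = floor((a_0 + m_{i+1})/d_{i+1}):
  m_1 = 1*27 - 0 = 27, d_1 = (761 - 27^2)/1 = 32/1 = 32, a_1 = floor((27 + 27)/32) = 1.
  m_2 = 32*1 - 27 = 5, d_2 = (761 - 5^2)/32 = 736/32 = 23, a_2 = floor((27 + 5)/23) = 1.
  m_3 = 23*1 - 5 = 18, d_3 = (761 - 18^2)/23 = 437/23 = 19, a_3 = floor((27 + 18)/19) = 2.
  m_4 = 19*2 - 18 = 20, d_4 = (761 - 20^2)/19 = 361/19 = 19, a_4 = floor((27 + 20)/19) = 2.
  m_5 = 19*2 - 20 = 18, d_5 = (761 - 18^2)/19 = 437/19 = 23, a_5 = floor((27 + 18)/23) = 1.
  m_6 = 23*1 - 18 = 5, d_6 = (761 - 5^2)/23 = 736/23 = 32, a_6 = floor((27 + 5)/32) = 1.
  m_7 = 32*1 - 5 = 27, d_7 = (761 - 27^2)/32 = 32/32 = 1, a_7 = floor((27 + 27)/1) = 54.
  m_8 = 1*54 - 27 = 27, d_8 = (761 - 27^2)/1 = 32/1 = 32: (m_8, d_8) = (m_1, d_1) = (27, 32), so from here the quotients repeat a_1, ..., a_7; the period length is 7.
Hence the expansion of sqrt(761) is a_0 = 27 followed by the repeating block 1, 1, 2, 2, 1, 1, 54 (period 7).

[27; (1, 1, 2, 2, 1, 1, 54)]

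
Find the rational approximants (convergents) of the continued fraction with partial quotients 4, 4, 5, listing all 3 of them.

4/1, 17/4, 89/21

Using the convergent recurrence p_i = a_i*p_{i-1} + p_{i-2}, q_i = a_i*q_{i-1} + q_{i-2} with p_{-2}=0, p_{-1}=1, q_{-2}=1, q_{-1}=0:
  i=0: a_0=4, p_0 = 4*1 + 0 = 4, q_0 = 4*0 + 1 = 1.
  i=1: a_1=4, p_1 = 4*4 + 1 = 17, q_1 = 4*1 + 0 = 4.
  i=2: a_2=5, p_2 = 5*17 + 4 = 89, q_2 = 5*4 + 1 = 21.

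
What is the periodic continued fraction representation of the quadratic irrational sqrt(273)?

Write x_i = (sqrt(273) + m_i)/d_i with (m_0, d_0) = (0, 1). a_0 = floor(sqrt(273)) = 16, since 16^2 = 256 <= 273 < 289 = 17^2.
Iterate m_{i+1} = d_i*a_i - m_i, d_{i+1} = (273 - m_{i+1}^2)/d_i, a_{i+1} = floor((a_0 + m_{i+1})/d_{i+1}):
  m_1 = 1*16 - 0 = 16, d_1 = (273 - 16^2)/1 = 17/1 = 17, a_1 = floor((16 + 16)/17) = 1.
  m_2 = 17*1 - 16 = 1, d_2 = (273 - 1^2)/17 = 272/17 = 16, a_2 = floor((16 + 1)/16) = 1.
  m_3 = 16*1 - 1 = 15, d_3 = (273 - 15^2)/16 = 48/16 = 3, a_3 = floor((16 + 15)/3) = 10.
  m_4 = 3*10 - 15 = 15, d_4 = (273 - 15^2)/3 = 48/3 = 16, a_4 = floor((16 + 15)/16) = 1.
  m_5 = 16*1 - 15 = 1, d_5 = (273 - 1^2)/16 = 272/16 = 17, a_5 = floor((16 + 1)/17) = 1.
  m_6 = 17*1 - 1 = 16, d_6 = (273 - 16^2)/17 = 17/17 = 1, a_6 = floor((16 + 16)/1) = 32.
  m_7 = 1*32 - 16 = 16, d_7 = (273 - 16^2)/1 = 17/1 = 17: (m_7, d_7) = (m_1, d_1) = (16, 17), so from here the quotients repeat a_1, ..., a_6; the period length is 6.
Hence the expansion of sqrt(273) is a_0 = 16 followed by the repeating block 1, 1, 10, 1, 1, 32 (period 6).

[16; (1, 1, 10, 1, 1, 32)]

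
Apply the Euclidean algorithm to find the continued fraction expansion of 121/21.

Run the Euclidean algorithm on 121 and 21; the successive quotients are the partial quotients a_0, a_1, ... (each step inverts the fractional part left over by the previous one):
  121 = 5*21 + 16, so a_0 = 5.
  21 = 1*16 + 5, so a_1 = 1.
  16 = 3*5 + 1, so a_2 = 3.
  5 = 5*1 + 0, so a_3 = 5.
The remainder reaches 0 after 4 divisions, so the expansion has 4 partial quotients, read off in order.

[5; 1, 3, 5]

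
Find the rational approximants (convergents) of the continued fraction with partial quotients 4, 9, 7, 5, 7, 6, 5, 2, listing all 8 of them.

4/1, 37/9, 263/64, 1352/329, 9727/2367, 59714/14531, 308297/75022, 676308/164575

Using the convergent recurrence p_i = a_i*p_{i-1} + p_{i-2}, q_i = a_i*q_{i-1} + q_{i-2} with p_{-2}=0, p_{-1}=1, q_{-2}=1, q_{-1}=0:
  i=0: a_0=4, p_0 = 4*1 + 0 = 4, q_0 = 4*0 + 1 = 1.
  i=1: a_1=9, p_1 = 9*4 + 1 = 37, q_1 = 9*1 + 0 = 9.
  i=2: a_2=7, p_2 = 7*37 + 4 = 263, q_2 = 7*9 + 1 = 64.
  i=3: a_3=5, p_3 = 5*263 + 37 = 1352, q_3 = 5*64 + 9 = 329.
  i=4: a_4=7, p_4 = 7*1352 + 263 = 9727, q_4 = 7*329 + 64 = 2367.
  i=5: a_5=6, p_5 = 6*9727 + 1352 = 59714, q_5 = 6*2367 + 329 = 14531.
  i=6: a_6=5, p_6 = 5*59714 + 9727 = 308297, q_6 = 5*14531 + 2367 = 75022.
  i=7: a_7=2, p_7 = 2*308297 + 59714 = 676308, q_7 = 2*75022 + 14531 = 164575.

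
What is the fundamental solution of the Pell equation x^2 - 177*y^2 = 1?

(x, y) = (62423, 4692)

First expand sqrt(177) as a continued fraction. With x_i = (sqrt(177) + m_i)/d_i and (m_0, d_0) = (0, 1): a_0 = floor(sqrt(177)) = 13, since 13^2 = 169 <= 177 < 196 = 14^2.
Iterate m_{i+1} = d_i*a_i - m_i, d_{i+1} = (177 - m_{i+1}^2)/d_i, a_{i+1} = floor((a_0 + m_{i+1})/d_{i+1}):
  m_1 = 1*13 - 0 = 13, d_1 = (177 - 13^2)/1 = 8/1 = 8, a_1 = floor((13 + 13)/8) = 3.
  m_2 = 8*3 - 13 = 11, d_2 = (177 - 11^2)/8 = 56/8 = 7, a_2 = floor((13 + 11)/7) = 3.
  m_3 = 7*3 - 11 = 10, d_3 = (177 - 10^2)/7 = 77/7 = 11, a_3 = floor((13 + 10)/11) = 2.
  m_4 = 11*2 - 10 = 12, d_4 = (177 - 12^2)/11 = 33/11 = 3, a_4 = floor((13 + 12)/3) = 8.
  m_5 = 3*8 - 12 = 12, d_5 = (177 - 12^2)/3 = 33/3 = 11, a_5 = floor((13 + 12)/11) = 2.
  m_6 = 11*2 - 12 = 10, d_6 = (177 - 10^2)/11 = 77/11 = 7, a_6 = floor((13 + 10)/7) = 3.
  m_7 = 7*3 - 10 = 11, d_7 = (177 - 11^2)/7 = 56/7 = 8, a_7 = floor((13 + 11)/8) = 3.
  m_8 = 8*3 - 11 = 13, d_8 = (177 - 13^2)/8 = 8/8 = 1, a_8 = floor((13 + 13)/1) = 26.
  m_9 = 1*26 - 13 = 13, d_9 = (177 - 13^2)/1 = 8/1 = 8: (m_9, d_9) = (m_1, d_1) = (13, 8), so from here the quotients repeat a_1, ..., a_8; the period length is 8.
So sqrt(177) = [13; (3, 3, 2, 8, 2, 3, 3, 26)] with period length k = 8.
k is even, so the fundamental solution of x^2 - 177y^2 = 1 is (p_{k-1}, q_{k-1}) = (p_7, q_7); compute convergents through index 7.
Convergents (p_i = a_i*p_{i-1} + p_{i-2}, q_i = a_i*q_{i-1} + q_{i-2} with p_{-2}=0, p_{-1}=1, q_{-2}=1, q_{-1}=0):
  i=0: a_0=13, p_0 = 13*1 + 0 = 13, q_0 = 13*0 + 1 = 1.
  i=1: a_1=3, p_1 = 3*13 + 1 = 40, q_1 = 3*1 + 0 = 3.
  i=2: a_2=3, p_2 = 3*40 + 13 = 133, q_2 = 3*3 + 1 = 10.
  i=3: a_3=2, p_3 = 2*133 + 40 = 306, q_3 = 2*10 + 3 = 23.
  i=4: a_4=8, p_4 = 8*306 + 133 = 2581, q_4 = 8*23 + 10 = 194.
  i=5: a_5=2, p_5 = 2*2581 + 306 = 5468, q_5 = 2*194 + 23 = 411.
  i=6: a_6=3, p_6 = 3*5468 + 2581 = 18985, q_6 = 3*411 + 194 = 1427.
  i=7: a_7=3, p_7 = 3*18985 + 5468 = 62423, q_7 = 3*1427 + 411 = 4692.
Check: 62423^2 - 177*4692^2 = 3896630929 - 3896630928 = 1, so (x, y) = (62423, 4692) solves the equation, and by the theorem it is the least positive solution.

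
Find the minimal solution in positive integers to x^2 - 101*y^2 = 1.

(x, y) = (201, 20)

First expand sqrt(101) as a continued fraction. With x_i = (sqrt(101) + m_i)/d_i and (m_0, d_0) = (0, 1): a_0 = floor(sqrt(101)) = 10, since 10^2 = 100 <= 101 < 121 = 11^2.
Iterate m_{i+1} = d_i*a_i - m_i, d_{i+1} = (101 - m_{i+1}^2)/d_i, a_{i+1} = floor((a_0 + m_{i+1})/d_{i+1}):
  m_1 = 1*10 - 0 = 10, d_1 = (101 - 10^2)/1 = 1/1 = 1, a_1 = floor((10 + 10)/1) = 20.
  m_2 = 1*20 - 10 = 10, d_2 = (101 - 10^2)/1 = 1/1 = 1: (m_2, d_2) = (m_1, d_1) = (10, 1), so from here the quotient a_1 repeats; the period length is 1.
So sqrt(101) = [10; (20)] with period length k = 1.
k is odd, so (p_{k-1}, q_{k-1}) only solves x^2 - 101y^2 = -1 and the fundamental solution of x^2 - 101y^2 = 1 is (p_{2k-1}, q_{2k-1}) = (p_1, q_1); compute convergents through index 1, running through the period twice.
Convergents (p_i = a_i*p_{i-1} + p_{i-2}, q_i = a_i*q_{i-1} + q_{i-2} with p_{-2}=0, p_{-1}=1, q_{-2}=1, q_{-1}=0):
  i=0: a_0=10, p_0 = 10*1 + 0 = 10, q_0 = 10*0 + 1 = 1.
  i=1: a_1=20, p_1 = 20*10 + 1 = 201, q_1 = 20*1 + 0 = 20.
Indeed p_0^2 - 101*q_0^2 = 100 - 101 = -1, not +1.
Check: 201^2 - 101*20^2 = 40401 - 40400 = 1, so (x, y) = (201, 20) solves the equation, and by the theorem it is the least positive solution.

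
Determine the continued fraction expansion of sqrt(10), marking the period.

Write x_i = (sqrt(10) + m_i)/d_i with (m_0, d_0) = (0, 1). a_0 = floor(sqrt(10)) = 3, since 3^2 = 9 <= 10 < 16 = 4^2.
Iterate m_{i+1} = d_i*a_i - m_i, d_{i+1} = (10 - m_{i+1}^2)/d_i, a_{i+1} = floor((a_0 + m_{i+1})/d_{i+1}):
  m_1 = 1*3 - 0 = 3, d_1 = (10 - 3^2)/1 = 1/1 = 1, a_1 = floor((3 + 3)/1) = 6.
  m_2 = 1*6 - 3 = 3, d_2 = (10 - 3^2)/1 = 1/1 = 1: (m_2, d_2) = (m_1, d_1) = (3, 1), so from here the quotient a_1 repeats; the period length is 1.
Hence the expansion of sqrt(10) is a_0 = 3 followed by the repeating block 6 (period 1).

[3; (6)]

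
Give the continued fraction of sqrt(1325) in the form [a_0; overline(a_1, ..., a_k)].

[36; overline(2, 2, 72)]

Write x_i = (sqrt(1325) + m_i)/d_i with (m_0, d_0) = (0, 1). a_0 = floor(sqrt(1325)) = 36, since 36^2 = 1296 <= 1325 < 1369 = 37^2.
Iterate m_{i+1} = d_i*a_i - m_i, d_{i+1} = (1325 - m_{i+1}^2)/d_i, a_{i+1} = floor((a_0 + m_{i+1})/d_{i+1}):
  m_1 = 1*36 - 0 = 36, d_1 = (1325 - 36^2)/1 = 29/1 = 29, a_1 = floor((36 + 36)/29) = 2.
  m_2 = 29*2 - 36 = 22, d_2 = (1325 - 22^2)/29 = 841/29 = 29, a_2 = floor((36 + 22)/29) = 2.
  m_3 = 29*2 - 22 = 36, d_3 = (1325 - 36^2)/29 = 29/29 = 1, a_3 = floor((36 + 36)/1) = 72.
  m_4 = 1*72 - 36 = 36, d_4 = (1325 - 36^2)/1 = 29/1 = 29: (m_4, d_4) = (m_1, d_1) = (36, 29), so from here the quotients repeat a_1, ..., a_3; the period length is 3.
Hence the expansion of sqrt(1325) is a_0 = 36 followed by the repeating block 2, 2, 72 (period 3).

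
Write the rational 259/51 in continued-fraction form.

[5; 12, 1, 3]

Run the Euclidean algorithm on 259 and 51; the successive quotients are the partial quotients a_0, a_1, ... (each step inverts the fractional part left over by the previous one):
  259 = 5*51 + 4, so a_0 = 5.
  51 = 12*4 + 3, so a_1 = 12.
  4 = 1*3 + 1, so a_2 = 1.
  3 = 3*1 + 0, so a_3 = 3.
The remainder reaches 0 after 4 divisions, so the expansion has 4 partial quotients, read off in order.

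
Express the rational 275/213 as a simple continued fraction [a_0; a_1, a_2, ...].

Run the Euclidean algorithm on 275 and 213; the successive quotients are the partial quotients a_0, a_1, ... (each step inverts the fractional part left over by the previous one):
  275 = 1*213 + 62, so a_0 = 1.
  213 = 3*62 + 27, so a_1 = 3.
  62 = 2*27 + 8, so a_2 = 2.
  27 = 3*8 + 3, so a_3 = 3.
  8 = 2*3 + 2, so a_4 = 2.
  3 = 1*2 + 1, so a_5 = 1.
  2 = 2*1 + 0, so a_6 = 2.
The remainder reaches 0 after 7 divisions, so the expansion has 7 partial quotients, read off in order.

[1; 3, 2, 3, 2, 1, 2]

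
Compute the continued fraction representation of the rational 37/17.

Run the Euclidean algorithm on 37 and 17; the successive quotients are the partial quotients a_0, a_1, ... (each step inverts the fractional part left over by the previous one):
  37 = 2*17 + 3, so a_0 = 2.
  17 = 5*3 + 2, so a_1 = 5.
  3 = 1*2 + 1, so a_2 = 1.
  2 = 2*1 + 0, so a_3 = 2.
The remainder reaches 0 after 4 divisions, so the expansion has 4 partial quotients, read off in order.

[2; 5, 1, 2]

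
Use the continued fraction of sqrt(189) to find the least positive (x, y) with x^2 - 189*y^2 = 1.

(x, y) = (55, 4)

First expand sqrt(189) as a continued fraction. With x_i = (sqrt(189) + m_i)/d_i and (m_0, d_0) = (0, 1): a_0 = floor(sqrt(189)) = 13, since 13^2 = 169 <= 189 < 196 = 14^2.
Iterate m_{i+1} = d_i*a_i - m_i, d_{i+1} = (189 - m_{i+1}^2)/d_i, a_{i+1} = floor((a_0 + m_{i+1})/d_{i+1}):
  m_1 = 1*13 - 0 = 13, d_1 = (189 - 13^2)/1 = 20/1 = 20, a_1 = floor((13 + 13)/20) = 1.
  m_2 = 20*1 - 13 = 7, d_2 = (189 - 7^2)/20 = 140/20 = 7, a_2 = floor((13 + 7)/7) = 2.
  m_3 = 7*2 - 7 = 7, d_3 = (189 - 7^2)/7 = 140/7 = 20, a_3 = floor((13 + 7)/20) = 1.
  m_4 = 20*1 - 7 = 13, d_4 = (189 - 13^2)/20 = 20/20 = 1, a_4 = floor((13 + 13)/1) = 26.
  m_5 = 1*26 - 13 = 13, d_5 = (189 - 13^2)/1 = 20/1 = 20: (m_5, d_5) = (m_1, d_1) = (13, 20), so from here the quotients repeat a_1, ..., a_4; the period length is 4.
So sqrt(189) = [13; (1, 2, 1, 26)] with period length k = 4.
k is even, so the fundamental solution of x^2 - 189y^2 = 1 is (p_{k-1}, q_{k-1}) = (p_3, q_3); compute convergents through index 3.
Convergents (p_i = a_i*p_{i-1} + p_{i-2}, q_i = a_i*q_{i-1} + q_{i-2} with p_{-2}=0, p_{-1}=1, q_{-2}=1, q_{-1}=0):
  i=0: a_0=13, p_0 = 13*1 + 0 = 13, q_0 = 13*0 + 1 = 1.
  i=1: a_1=1, p_1 = 1*13 + 1 = 14, q_1 = 1*1 + 0 = 1.
  i=2: a_2=2, p_2 = 2*14 + 13 = 41, q_2 = 2*1 + 1 = 3.
  i=3: a_3=1, p_3 = 1*41 + 14 = 55, q_3 = 1*3 + 1 = 4.
Check: 55^2 - 189*4^2 = 3025 - 3024 = 1, so (x, y) = (55, 4) solves the equation, and by the theorem it is the least positive solution.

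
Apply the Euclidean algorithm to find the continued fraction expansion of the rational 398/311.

[1; 3, 1, 1, 2, 1, 5, 2]

Run the Euclidean algorithm on 398 and 311; the successive quotients are the partial quotients a_0, a_1, ... (each step inverts the fractional part left over by the previous one):
  398 = 1*311 + 87, so a_0 = 1.
  311 = 3*87 + 50, so a_1 = 3.
  87 = 1*50 + 37, so a_2 = 1.
  50 = 1*37 + 13, so a_3 = 1.
  37 = 2*13 + 11, so a_4 = 2.
  13 = 1*11 + 2, so a_5 = 1.
  11 = 5*2 + 1, so a_6 = 5.
  2 = 2*1 + 0, so a_7 = 2.
The remainder reaches 0 after 8 divisions, so the expansion has 8 partial quotients, read off in order.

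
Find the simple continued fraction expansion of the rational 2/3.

Run the Euclidean algorithm on 2 and 3; the successive quotients are the partial quotients a_0, a_1, ... (each step inverts the fractional part left over by the previous one):
  2 = 0*3 + 2, so a_0 = 0.
  3 = 1*2 + 1, so a_1 = 1.
  2 = 2*1 + 0, so a_2 = 2.
The remainder reaches 0 after 3 divisions, so the expansion has 3 partial quotients, read off in order.

[0; 1, 2]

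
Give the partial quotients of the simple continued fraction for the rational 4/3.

Run the Euclidean algorithm on 4 and 3; the successive quotients are the partial quotients a_0, a_1, ... (each step inverts the fractional part left over by the previous one):
  4 = 1*3 + 1, so a_0 = 1.
  3 = 3*1 + 0, so a_1 = 3.
The remainder reaches 0 after 2 divisions, so the expansion has 2 partial quotients, read off in order.

[1; 3]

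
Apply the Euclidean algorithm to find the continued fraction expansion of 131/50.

[2; 1, 1, 1, 1, 1, 2, 2]

Run the Euclidean algorithm on 131 and 50; the successive quotients are the partial quotients a_0, a_1, ... (each step inverts the fractional part left over by the previous one):
  131 = 2*50 + 31, so a_0 = 2.
  50 = 1*31 + 19, so a_1 = 1.
  31 = 1*19 + 12, so a_2 = 1.
  19 = 1*12 + 7, so a_3 = 1.
  12 = 1*7 + 5, so a_4 = 1.
  7 = 1*5 + 2, so a_5 = 1.
  5 = 2*2 + 1, so a_6 = 2.
  2 = 2*1 + 0, so a_7 = 2.
The remainder reaches 0 after 8 divisions, so the expansion has 8 partial quotients, read off in order.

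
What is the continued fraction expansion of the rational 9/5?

[1; 1, 4]

Run the Euclidean algorithm on 9 and 5; the successive quotients are the partial quotients a_0, a_1, ... (each step inverts the fractional part left over by the previous one):
  9 = 1*5 + 4, so a_0 = 1.
  5 = 1*4 + 1, so a_1 = 1.
  4 = 4*1 + 0, so a_2 = 4.
The remainder reaches 0 after 3 divisions, so the expansion has 3 partial quotients, read off in order.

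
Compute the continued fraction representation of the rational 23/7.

[3; 3, 2]

Run the Euclidean algorithm on 23 and 7; the successive quotients are the partial quotients a_0, a_1, ... (each step inverts the fractional part left over by the previous one):
  23 = 3*7 + 2, so a_0 = 3.
  7 = 3*2 + 1, so a_1 = 3.
  2 = 2*1 + 0, so a_2 = 2.
The remainder reaches 0 after 3 divisions, so the expansion has 3 partial quotients, read off in order.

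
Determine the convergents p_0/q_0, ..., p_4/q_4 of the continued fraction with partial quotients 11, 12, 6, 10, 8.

Using the convergent recurrence p_i = a_i*p_{i-1} + p_{i-2}, q_i = a_i*q_{i-1} + q_{i-2} with p_{-2}=0, p_{-1}=1, q_{-2}=1, q_{-1}=0:
  i=0: a_0=11, p_0 = 11*1 + 0 = 11, q_0 = 11*0 + 1 = 1.
  i=1: a_1=12, p_1 = 12*11 + 1 = 133, q_1 = 12*1 + 0 = 12.
  i=2: a_2=6, p_2 = 6*133 + 11 = 809, q_2 = 6*12 + 1 = 73.
  i=3: a_3=10, p_3 = 10*809 + 133 = 8223, q_3 = 10*73 + 12 = 742.
  i=4: a_4=8, p_4 = 8*8223 + 809 = 66593, q_4 = 8*742 + 73 = 6009.

11/1, 133/12, 809/73, 8223/742, 66593/6009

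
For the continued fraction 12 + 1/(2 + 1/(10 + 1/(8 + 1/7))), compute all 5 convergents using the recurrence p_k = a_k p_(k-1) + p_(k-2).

Using the convergent recurrence p_i = a_i*p_{i-1} + p_{i-2}, q_i = a_i*q_{i-1} + q_{i-2} with p_{-2}=0, p_{-1}=1, q_{-2}=1, q_{-1}=0:
  i=0: a_0=12, p_0 = 12*1 + 0 = 12, q_0 = 12*0 + 1 = 1.
  i=1: a_1=2, p_1 = 2*12 + 1 = 25, q_1 = 2*1 + 0 = 2.
  i=2: a_2=10, p_2 = 10*25 + 12 = 262, q_2 = 10*2 + 1 = 21.
  i=3: a_3=8, p_3 = 8*262 + 25 = 2121, q_3 = 8*21 + 2 = 170.
  i=4: a_4=7, p_4 = 7*2121 + 262 = 15109, q_4 = 7*170 + 21 = 1211.

12/1, 25/2, 262/21, 2121/170, 15109/1211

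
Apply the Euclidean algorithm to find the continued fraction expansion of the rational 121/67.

Run the Euclidean algorithm on 121 and 67; the successive quotients are the partial quotients a_0, a_1, ... (each step inverts the fractional part left over by the previous one):
  121 = 1*67 + 54, so a_0 = 1.
  67 = 1*54 + 13, so a_1 = 1.
  54 = 4*13 + 2, so a_2 = 4.
  13 = 6*2 + 1, so a_3 = 6.
  2 = 2*1 + 0, so a_4 = 2.
The remainder reaches 0 after 5 divisions, so the expansion has 5 partial quotients, read off in order.

[1; 1, 4, 6, 2]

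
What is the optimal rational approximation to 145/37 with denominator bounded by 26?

98/25

Expand x = 145/37 as a continued fraction with the Euclidean algorithm:
  145 = 3*37 + 34, so a_0 = 3.
  37 = 1*34 + 3, so a_1 = 1.
  34 = 11*3 + 1, so a_2 = 11.
  3 = 3*1 + 0, so a_3 = 3.
so x = [3; 1, 11, 3].
Convergents (p_i = a_i*p_{i-1} + p_{i-2}, q_i = a_i*q_{i-1} + q_{i-2} with p_{-2}=0, p_{-1}=1, q_{-2}=1, q_{-1}=0), until the denominator exceeds 26:
  i=0: a_0=3, p_0 = 3*1 + 0 = 3, q_0 = 3*0 + 1 = 1.
  i=1: a_1=1, p_1 = 1*3 + 1 = 4, q_1 = 1*1 + 0 = 1.
  i=2: a_2=11, p_2 = 11*4 + 3 = 47, q_2 = 11*1 + 1 = 12.
  i=3: a_3=3, p_3 = 3*47 + 4 = 145, q_3 = 3*12 + 1 = 37.
q_3 = 37 > 26, so the last convergent with denominator <= 26 is p_2/q_2 = 47/12.
The closest fraction with denominator <= 26 is either p_2/q_2 or the intermediate fraction (k*p_2 + p_1)/(k*q_2 + q_1) with the largest k >= 1 whose denominator stays <= 26; these approach x as k grows, and every other convergent or intermediate fraction in range is farther away.
Largest k: floor((26 - q_1)/q_2) = floor((26 - 1)/12) = 2.
That gives (2*47 + 4)/(2*12 + 1) = 98/25.
Compare the errors: |x - 47/12| = |145*12 - 47*37|/(37*12) = 1/444, and |x - 98/25| = |145*25 - 98*37|/(37*25) = 1/925.
Cross-multiplying, 1*444 = 444 < 925 = 1*925, so 1/925 is smaller: the intermediate fraction 98/25 is closer to x than 47/12.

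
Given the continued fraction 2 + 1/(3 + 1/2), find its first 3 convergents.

2/1, 7/3, 16/7

Using the convergent recurrence p_i = a_i*p_{i-1} + p_{i-2}, q_i = a_i*q_{i-1} + q_{i-2} with p_{-2}=0, p_{-1}=1, q_{-2}=1, q_{-1}=0:
  i=0: a_0=2, p_0 = 2*1 + 0 = 2, q_0 = 2*0 + 1 = 1.
  i=1: a_1=3, p_1 = 3*2 + 1 = 7, q_1 = 3*1 + 0 = 3.
  i=2: a_2=2, p_2 = 2*7 + 2 = 16, q_2 = 2*3 + 1 = 7.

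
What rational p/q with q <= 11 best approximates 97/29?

Expand x = 97/29 as a continued fraction with the Euclidean algorithm:
  97 = 3*29 + 10, so a_0 = 3.
  29 = 2*10 + 9, so a_1 = 2.
  10 = 1*9 + 1, so a_2 = 1.
  9 = 9*1 + 0, so a_3 = 9.
so x = [3; 2, 1, 9].
Convergents (p_i = a_i*p_{i-1} + p_{i-2}, q_i = a_i*q_{i-1} + q_{i-2} with p_{-2}=0, p_{-1}=1, q_{-2}=1, q_{-1}=0), until the denominator exceeds 11:
  i=0: a_0=3, p_0 = 3*1 + 0 = 3, q_0 = 3*0 + 1 = 1.
  i=1: a_1=2, p_1 = 2*3 + 1 = 7, q_1 = 2*1 + 0 = 2.
  i=2: a_2=1, p_2 = 1*7 + 3 = 10, q_2 = 1*2 + 1 = 3.
  i=3: a_3=9, p_3 = 9*10 + 7 = 97, q_3 = 9*3 + 2 = 29.
q_3 = 29 > 11, so the last convergent with denominator <= 11 is p_2/q_2 = 10/3.
The closest fraction with denominator <= 11 is either p_2/q_2 or the intermediate fraction (k*p_2 + p_1)/(k*q_2 + q_1) with the largest k >= 1 whose denominator stays <= 11; these approach x as k grows, and every other convergent or intermediate fraction in range is farther away.
Largest k: floor((11 - q_1)/q_2) = floor((11 - 2)/3) = 3.
That gives (3*10 + 7)/(3*3 + 2) = 37/11.
Compare the errors: |x - 10/3| = |97*3 - 10*29|/(29*3) = 1/87, and |x - 37/11| = |97*11 - 37*29|/(29*11) = 6/319.
Cross-multiplying, 1*319 = 319 < 522 = 6*87, so 1/87 is smaller: the convergent 10/3 is closer to x than 37/11.

10/3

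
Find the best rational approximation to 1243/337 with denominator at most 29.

Expand x = 1243/337 as a continued fraction with the Euclidean algorithm:
  1243 = 3*337 + 232, so a_0 = 3.
  337 = 1*232 + 105, so a_1 = 1.
  232 = 2*105 + 22, so a_2 = 2.
  105 = 4*22 + 17, so a_3 = 4.
  22 = 1*17 + 5, so a_4 = 1.
  17 = 3*5 + 2, so a_5 = 3.
  5 = 2*2 + 1, so a_6 = 2.
  2 = 2*1 + 0, so a_7 = 2.
so x = [3; 1, 2, 4, 1, 3, 2, 2].
Convergents (p_i = a_i*p_{i-1} + p_{i-2}, q_i = a_i*q_{i-1} + q_{i-2} with p_{-2}=0, p_{-1}=1, q_{-2}=1, q_{-1}=0), until the denominator exceeds 29:
  i=0: a_0=3, p_0 = 3*1 + 0 = 3, q_0 = 3*0 + 1 = 1.
  i=1: a_1=1, p_1 = 1*3 + 1 = 4, q_1 = 1*1 + 0 = 1.
  i=2: a_2=2, p_2 = 2*4 + 3 = 11, q_2 = 2*1 + 1 = 3.
  i=3: a_3=4, p_3 = 4*11 + 4 = 48, q_3 = 4*3 + 1 = 13.
  i=4: a_4=1, p_4 = 1*48 + 11 = 59, q_4 = 1*13 + 3 = 16.
  i=5: a_5=3, p_5 = 3*59 + 48 = 225, q_5 = 3*16 + 13 = 61.
q_5 = 61 > 29, so the last convergent with denominator <= 29 is p_4/q_4 = 59/16.
The closest fraction with denominator <= 29 is either p_4/q_4 or the intermediate fraction (k*p_4 + p_3)/(k*q_4 + q_3) with the largest k >= 1 whose denominator stays <= 29; these approach x as k grows, and every other convergent or intermediate fraction in range is farther away.
Largest k: floor((29 - q_3)/q_4) = floor((29 - 13)/16) = 1.
That gives (1*59 + 48)/(1*16 + 13) = 107/29.
Compare the errors: |x - 59/16| = |1243*16 - 59*337|/(337*16) = 5/5392, and |x - 107/29| = |1243*29 - 107*337|/(337*29) = 12/9773.
Cross-multiplying, 5*9773 = 48865 < 64704 = 12*5392, so 5/5392 is smaller: the convergent 59/16 is closer to x than 107/29.

59/16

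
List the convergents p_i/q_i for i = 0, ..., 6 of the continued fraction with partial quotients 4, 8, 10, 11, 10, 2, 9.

Using the convergent recurrence p_i = a_i*p_{i-1} + p_{i-2}, q_i = a_i*q_{i-1} + q_{i-2} with p_{-2}=0, p_{-1}=1, q_{-2}=1, q_{-1}=0:
  i=0: a_0=4, p_0 = 4*1 + 0 = 4, q_0 = 4*0 + 1 = 1.
  i=1: a_1=8, p_1 = 8*4 + 1 = 33, q_1 = 8*1 + 0 = 8.
  i=2: a_2=10, p_2 = 10*33 + 4 = 334, q_2 = 10*8 + 1 = 81.
  i=3: a_3=11, p_3 = 11*334 + 33 = 3707, q_3 = 11*81 + 8 = 899.
  i=4: a_4=10, p_4 = 10*3707 + 334 = 37404, q_4 = 10*899 + 81 = 9071.
  i=5: a_5=2, p_5 = 2*37404 + 3707 = 78515, q_5 = 2*9071 + 899 = 19041.
  i=6: a_6=9, p_6 = 9*78515 + 37404 = 744039, q_6 = 9*19041 + 9071 = 180440.

4/1, 33/8, 334/81, 3707/899, 37404/9071, 78515/19041, 744039/180440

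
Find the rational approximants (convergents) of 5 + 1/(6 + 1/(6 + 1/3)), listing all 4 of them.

5/1, 31/6, 191/37, 604/117

Using the convergent recurrence p_i = a_i*p_{i-1} + p_{i-2}, q_i = a_i*q_{i-1} + q_{i-2} with p_{-2}=0, p_{-1}=1, q_{-2}=1, q_{-1}=0:
  i=0: a_0=5, p_0 = 5*1 + 0 = 5, q_0 = 5*0 + 1 = 1.
  i=1: a_1=6, p_1 = 6*5 + 1 = 31, q_1 = 6*1 + 0 = 6.
  i=2: a_2=6, p_2 = 6*31 + 5 = 191, q_2 = 6*6 + 1 = 37.
  i=3: a_3=3, p_3 = 3*191 + 31 = 604, q_3 = 3*37 + 6 = 117.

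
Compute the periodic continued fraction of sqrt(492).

[22; (5, 1, 1, 10, 1, 1, 5, 44)]

Write x_i = (sqrt(492) + m_i)/d_i with (m_0, d_0) = (0, 1). a_0 = floor(sqrt(492)) = 22, since 22^2 = 484 <= 492 < 529 = 23^2.
Iterate m_{i+1} = d_i*a_i - m_i, d_{i+1} = (492 - m_{i+1}^2)/d_i, a_{i+1} = floor((a_0 + m_{i+1})/d_{i+1}):
  m_1 = 1*22 - 0 = 22, d_1 = (492 - 22^2)/1 = 8/1 = 8, a_1 = floor((22 + 22)/8) = 5.
  m_2 = 8*5 - 22 = 18, d_2 = (492 - 18^2)/8 = 168/8 = 21, a_2 = floor((22 + 18)/21) = 1.
  m_3 = 21*1 - 18 = 3, d_3 = (492 - 3^2)/21 = 483/21 = 23, a_3 = floor((22 + 3)/23) = 1.
  m_4 = 23*1 - 3 = 20, d_4 = (492 - 20^2)/23 = 92/23 = 4, a_4 = floor((22 + 20)/4) = 10.
  m_5 = 4*10 - 20 = 20, d_5 = (492 - 20^2)/4 = 92/4 = 23, a_5 = floor((22 + 20)/23) = 1.
  m_6 = 23*1 - 20 = 3, d_6 = (492 - 3^2)/23 = 483/23 = 21, a_6 = floor((22 + 3)/21) = 1.
  m_7 = 21*1 - 3 = 18, d_7 = (492 - 18^2)/21 = 168/21 = 8, a_7 = floor((22 + 18)/8) = 5.
  m_8 = 8*5 - 18 = 22, d_8 = (492 - 22^2)/8 = 8/8 = 1, a_8 = floor((22 + 22)/1) = 44.
  m_9 = 1*44 - 22 = 22, d_9 = (492 - 22^2)/1 = 8/1 = 8: (m_9, d_9) = (m_1, d_1) = (22, 8), so from here the quotients repeat a_1, ..., a_8; the period length is 8.
Hence the expansion of sqrt(492) is a_0 = 22 followed by the repeating block 5, 1, 1, 10, 1, 1, 5, 44 (period 8).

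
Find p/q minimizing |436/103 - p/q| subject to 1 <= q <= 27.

Expand x = 436/103 as a continued fraction with the Euclidean algorithm:
  436 = 4*103 + 24, so a_0 = 4.
  103 = 4*24 + 7, so a_1 = 4.
  24 = 3*7 + 3, so a_2 = 3.
  7 = 2*3 + 1, so a_3 = 2.
  3 = 3*1 + 0, so a_4 = 3.
so x = [4; 4, 3, 2, 3].
Convergents (p_i = a_i*p_{i-1} + p_{i-2}, q_i = a_i*q_{i-1} + q_{i-2} with p_{-2}=0, p_{-1}=1, q_{-2}=1, q_{-1}=0), until the denominator exceeds 27:
  i=0: a_0=4, p_0 = 4*1 + 0 = 4, q_0 = 4*0 + 1 = 1.
  i=1: a_1=4, p_1 = 4*4 + 1 = 17, q_1 = 4*1 + 0 = 4.
  i=2: a_2=3, p_2 = 3*17 + 4 = 55, q_2 = 3*4 + 1 = 13.
  i=3: a_3=2, p_3 = 2*55 + 17 = 127, q_3 = 2*13 + 4 = 30.
q_3 = 30 > 27, so the last convergent with denominator <= 27 is p_2/q_2 = 55/13.
The closest fraction with denominator <= 27 is either p_2/q_2 or the intermediate fraction (k*p_2 + p_1)/(k*q_2 + q_1) with the largest k >= 1 whose denominator stays <= 27; these approach x as k grows, and every other convergent or intermediate fraction in range is farther away.
Largest k: floor((27 - q_1)/q_2) = floor((27 - 4)/13) = 1.
That gives (1*55 + 17)/(1*13 + 4) = 72/17.
Compare the errors: |x - 55/13| = |436*13 - 55*103|/(103*13) = 3/1339, and |x - 72/17| = |436*17 - 72*103|/(103*17) = 4/1751.
Cross-multiplying, 3*1751 = 5253 < 5356 = 4*1339, so 3/1339 is smaller: the convergent 55/13 is closer to x than 72/17.

55/13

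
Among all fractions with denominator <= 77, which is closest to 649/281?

Expand x = 649/281 as a continued fraction with the Euclidean algorithm:
  649 = 2*281 + 87, so a_0 = 2.
  281 = 3*87 + 20, so a_1 = 3.
  87 = 4*20 + 7, so a_2 = 4.
  20 = 2*7 + 6, so a_3 = 2.
  7 = 1*6 + 1, so a_4 = 1.
  6 = 6*1 + 0, so a_5 = 6.
so x = [2; 3, 4, 2, 1, 6].
Convergents (p_i = a_i*p_{i-1} + p_{i-2}, q_i = a_i*q_{i-1} + q_{i-2} with p_{-2}=0, p_{-1}=1, q_{-2}=1, q_{-1}=0), until the denominator exceeds 77:
  i=0: a_0=2, p_0 = 2*1 + 0 = 2, q_0 = 2*0 + 1 = 1.
  i=1: a_1=3, p_1 = 3*2 + 1 = 7, q_1 = 3*1 + 0 = 3.
  i=2: a_2=4, p_2 = 4*7 + 2 = 30, q_2 = 4*3 + 1 = 13.
  i=3: a_3=2, p_3 = 2*30 + 7 = 67, q_3 = 2*13 + 3 = 29.
  i=4: a_4=1, p_4 = 1*67 + 30 = 97, q_4 = 1*29 + 13 = 42.
  i=5: a_5=6, p_5 = 6*97 + 67 = 649, q_5 = 6*42 + 29 = 281.
q_5 = 281 > 77, so the last convergent with denominator <= 77 is p_4/q_4 = 97/42.
The closest fraction with denominator <= 77 is either p_4/q_4 or the intermediate fraction (k*p_4 + p_3)/(k*q_4 + q_3) with the largest k >= 1 whose denominator stays <= 77; these approach x as k grows, and every other convergent or intermediate fraction in range is farther away.
Largest k: floor((77 - q_3)/q_4) = floor((77 - 29)/42) = 1.
That gives (1*97 + 67)/(1*42 + 29) = 164/71.
Compare the errors: |x - 97/42| = |649*42 - 97*281|/(281*42) = 1/11802, and |x - 164/71| = |649*71 - 164*281|/(281*71) = 5/19951.
Cross-multiplying, 1*19951 = 19951 < 59010 = 5*11802, so 1/11802 is smaller: the convergent 97/42 is closer to x than 164/71.

97/42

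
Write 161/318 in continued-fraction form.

Run the Euclidean algorithm on 161 and 318; the successive quotients are the partial quotients a_0, a_1, ... (each step inverts the fractional part left over by the previous one):
  161 = 0*318 + 161, so a_0 = 0.
  318 = 1*161 + 157, so a_1 = 1.
  161 = 1*157 + 4, so a_2 = 1.
  157 = 39*4 + 1, so a_3 = 39.
  4 = 4*1 + 0, so a_4 = 4.
The remainder reaches 0 after 5 divisions, so the expansion has 5 partial quotients, read off in order.

[0; 1, 1, 39, 4]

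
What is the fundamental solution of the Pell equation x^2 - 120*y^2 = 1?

First expand sqrt(120) as a continued fraction. With x_i = (sqrt(120) + m_i)/d_i and (m_0, d_0) = (0, 1): a_0 = floor(sqrt(120)) = 10, since 10^2 = 100 <= 120 < 121 = 11^2.
Iterate m_{i+1} = d_i*a_i - m_i, d_{i+1} = (120 - m_{i+1}^2)/d_i, a_{i+1} = floor((a_0 + m_{i+1})/d_{i+1}):
  m_1 = 1*10 - 0 = 10, d_1 = (120 - 10^2)/1 = 20/1 = 20, a_1 = floor((10 + 10)/20) = 1.
  m_2 = 20*1 - 10 = 10, d_2 = (120 - 10^2)/20 = 20/20 = 1, a_2 = floor((10 + 10)/1) = 20.
  m_3 = 1*20 - 10 = 10, d_3 = (120 - 10^2)/1 = 20/1 = 20: (m_3, d_3) = (m_1, d_1) = (10, 20), so from here the quotients repeat a_1, a_2; the period length is 2.
So sqrt(120) = [10; (1, 20)] with period length k = 2.
k is even, so the fundamental solution of x^2 - 120y^2 = 1 is (p_{k-1}, q_{k-1}) = (p_1, q_1); compute convergents through index 1.
Convergents (p_i = a_i*p_{i-1} + p_{i-2}, q_i = a_i*q_{i-1} + q_{i-2} with p_{-2}=0, p_{-1}=1, q_{-2}=1, q_{-1}=0):
  i=0: a_0=10, p_0 = 10*1 + 0 = 10, q_0 = 10*0 + 1 = 1.
  i=1: a_1=1, p_1 = 1*10 + 1 = 11, q_1 = 1*1 + 0 = 1.
Check: 11^2 - 120*1^2 = 121 - 120 = 1, so (x, y) = (11, 1) solves the equation, and by the theorem it is the least positive solution.

(x, y) = (11, 1)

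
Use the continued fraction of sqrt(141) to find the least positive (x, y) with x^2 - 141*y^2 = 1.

First expand sqrt(141) as a continued fraction. With x_i = (sqrt(141) + m_i)/d_i and (m_0, d_0) = (0, 1): a_0 = floor(sqrt(141)) = 11, since 11^2 = 121 <= 141 < 144 = 12^2.
Iterate m_{i+1} = d_i*a_i - m_i, d_{i+1} = (141 - m_{i+1}^2)/d_i, a_{i+1} = floor((a_0 + m_{i+1})/d_{i+1}):
  m_1 = 1*11 - 0 = 11, d_1 = (141 - 11^2)/1 = 20/1 = 20, a_1 = floor((11 + 11)/20) = 1.
  m_2 = 20*1 - 11 = 9, d_2 = (141 - 9^2)/20 = 60/20 = 3, a_2 = floor((11 + 9)/3) = 6.
  m_3 = 3*6 - 9 = 9, d_3 = (141 - 9^2)/3 = 60/3 = 20, a_3 = floor((11 + 9)/20) = 1.
  m_4 = 20*1 - 9 = 11, d_4 = (141 - 11^2)/20 = 20/20 = 1, a_4 = floor((11 + 11)/1) = 22.
  m_5 = 1*22 - 11 = 11, d_5 = (141 - 11^2)/1 = 20/1 = 20: (m_5, d_5) = (m_1, d_1) = (11, 20), so from here the quotients repeat a_1, ..., a_4; the period length is 4.
So sqrt(141) = [11; (1, 6, 1, 22)] with period length k = 4.
k is even, so the fundamental solution of x^2 - 141y^2 = 1 is (p_{k-1}, q_{k-1}) = (p_3, q_3); compute convergents through index 3.
Convergents (p_i = a_i*p_{i-1} + p_{i-2}, q_i = a_i*q_{i-1} + q_{i-2} with p_{-2}=0, p_{-1}=1, q_{-2}=1, q_{-1}=0):
  i=0: a_0=11, p_0 = 11*1 + 0 = 11, q_0 = 11*0 + 1 = 1.
  i=1: a_1=1, p_1 = 1*11 + 1 = 12, q_1 = 1*1 + 0 = 1.
  i=2: a_2=6, p_2 = 6*12 + 11 = 83, q_2 = 6*1 + 1 = 7.
  i=3: a_3=1, p_3 = 1*83 + 12 = 95, q_3 = 1*7 + 1 = 8.
Check: 95^2 - 141*8^2 = 9025 - 9024 = 1, so (x, y) = (95, 8) solves the equation, and by the theorem it is the least positive solution.

(x, y) = (95, 8)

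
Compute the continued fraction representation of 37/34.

Run the Euclidean algorithm on 37 and 34; the successive quotients are the partial quotients a_0, a_1, ... (each step inverts the fractional part left over by the previous one):
  37 = 1*34 + 3, so a_0 = 1.
  34 = 11*3 + 1, so a_1 = 11.
  3 = 3*1 + 0, so a_2 = 3.
The remainder reaches 0 after 3 divisions, so the expansion has 3 partial quotients, read off in order.

[1; 11, 3]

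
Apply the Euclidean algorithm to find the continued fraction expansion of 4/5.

Run the Euclidean algorithm on 4 and 5; the successive quotients are the partial quotients a_0, a_1, ... (each step inverts the fractional part left over by the previous one):
  4 = 0*5 + 4, so a_0 = 0.
  5 = 1*4 + 1, so a_1 = 1.
  4 = 4*1 + 0, so a_2 = 4.
The remainder reaches 0 after 3 divisions, so the expansion has 3 partial quotients, read off in order.

[0; 1, 4]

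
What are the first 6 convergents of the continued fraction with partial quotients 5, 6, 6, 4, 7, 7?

Using the convergent recurrence p_i = a_i*p_{i-1} + p_{i-2}, q_i = a_i*q_{i-1} + q_{i-2} with p_{-2}=0, p_{-1}=1, q_{-2}=1, q_{-1}=0:
  i=0: a_0=5, p_0 = 5*1 + 0 = 5, q_0 = 5*0 + 1 = 1.
  i=1: a_1=6, p_1 = 6*5 + 1 = 31, q_1 = 6*1 + 0 = 6.
  i=2: a_2=6, p_2 = 6*31 + 5 = 191, q_2 = 6*6 + 1 = 37.
  i=3: a_3=4, p_3 = 4*191 + 31 = 795, q_3 = 4*37 + 6 = 154.
  i=4: a_4=7, p_4 = 7*795 + 191 = 5756, q_4 = 7*154 + 37 = 1115.
  i=5: a_5=7, p_5 = 7*5756 + 795 = 41087, q_5 = 7*1115 + 154 = 7959.

5/1, 31/6, 191/37, 795/154, 5756/1115, 41087/7959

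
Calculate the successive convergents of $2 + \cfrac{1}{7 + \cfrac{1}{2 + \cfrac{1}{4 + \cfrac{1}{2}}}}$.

2/1, 15/7, 32/15, 143/67, 318/149

Using the convergent recurrence p_i = a_i*p_{i-1} + p_{i-2}, q_i = a_i*q_{i-1} + q_{i-2} with p_{-2}=0, p_{-1}=1, q_{-2}=1, q_{-1}=0:
  i=0: a_0=2, p_0 = 2*1 + 0 = 2, q_0 = 2*0 + 1 = 1.
  i=1: a_1=7, p_1 = 7*2 + 1 = 15, q_1 = 7*1 + 0 = 7.
  i=2: a_2=2, p_2 = 2*15 + 2 = 32, q_2 = 2*7 + 1 = 15.
  i=3: a_3=4, p_3 = 4*32 + 15 = 143, q_3 = 4*15 + 7 = 67.
  i=4: a_4=2, p_4 = 2*143 + 32 = 318, q_4 = 2*67 + 15 = 149.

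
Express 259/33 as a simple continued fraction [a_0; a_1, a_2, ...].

Run the Euclidean algorithm on 259 and 33; the successive quotients are the partial quotients a_0, a_1, ... (each step inverts the fractional part left over by the previous one):
  259 = 7*33 + 28, so a_0 = 7.
  33 = 1*28 + 5, so a_1 = 1.
  28 = 5*5 + 3, so a_2 = 5.
  5 = 1*3 + 2, so a_3 = 1.
  3 = 1*2 + 1, so a_4 = 1.
  2 = 2*1 + 0, so a_5 = 2.
The remainder reaches 0 after 6 divisions, so the expansion has 6 partial quotients, read off in order.

[7; 1, 5, 1, 1, 2]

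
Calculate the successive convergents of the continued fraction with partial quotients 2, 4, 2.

Using the convergent recurrence p_i = a_i*p_{i-1} + p_{i-2}, q_i = a_i*q_{i-1} + q_{i-2} with p_{-2}=0, p_{-1}=1, q_{-2}=1, q_{-1}=0:
  i=0: a_0=2, p_0 = 2*1 + 0 = 2, q_0 = 2*0 + 1 = 1.
  i=1: a_1=4, p_1 = 4*2 + 1 = 9, q_1 = 4*1 + 0 = 4.
  i=2: a_2=2, p_2 = 2*9 + 2 = 20, q_2 = 2*4 + 1 = 9.

2/1, 9/4, 20/9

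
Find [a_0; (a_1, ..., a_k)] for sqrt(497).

Write x_i = (sqrt(497) + m_i)/d_i with (m_0, d_0) = (0, 1). a_0 = floor(sqrt(497)) = 22, since 22^2 = 484 <= 497 < 529 = 23^2.
Iterate m_{i+1} = d_i*a_i - m_i, d_{i+1} = (497 - m_{i+1}^2)/d_i, a_{i+1} = floor((a_0 + m_{i+1})/d_{i+1}):
  m_1 = 1*22 - 0 = 22, d_1 = (497 - 22^2)/1 = 13/1 = 13, a_1 = floor((22 + 22)/13) = 3.
  m_2 = 13*3 - 22 = 17, d_2 = (497 - 17^2)/13 = 208/13 = 16, a_2 = floor((22 + 17)/16) = 2.
  m_3 = 16*2 - 17 = 15, d_3 = (497 - 15^2)/16 = 272/16 = 17, a_3 = floor((22 + 15)/17) = 2.
  m_4 = 17*2 - 15 = 19, d_4 = (497 - 19^2)/17 = 136/17 = 8, a_4 = floor((22 + 19)/8) = 5.
  m_5 = 8*5 - 19 = 21, d_5 = (497 - 21^2)/8 = 56/8 = 7, a_5 = floor((22 + 21)/7) = 6.
  m_6 = 7*6 - 21 = 21, d_6 = (497 - 21^2)/7 = 56/7 = 8, a_6 = floor((22 + 21)/8) = 5.
  m_7 = 8*5 - 21 = 19, d_7 = (497 - 19^2)/8 = 136/8 = 17, a_7 = floor((22 + 19)/17) = 2.
  m_8 = 17*2 - 19 = 15, d_8 = (497 - 15^2)/17 = 272/17 = 16, a_8 = floor((22 + 15)/16) = 2.
  m_9 = 16*2 - 15 = 17, d_9 = (497 - 17^2)/16 = 208/16 = 13, a_9 = floor((22 + 17)/13) = 3.
  m_10 = 13*3 - 17 = 22, d_10 = (497 - 22^2)/13 = 13/13 = 1, a_10 = floor((22 + 22)/1) = 44.
  m_11 = 1*44 - 22 = 22, d_11 = (497 - 22^2)/1 = 13/1 = 13: (m_11, d_11) = (m_1, d_1) = (22, 13), so from here the quotients repeat a_1, ..., a_10; the period length is 10.
Hence the expansion of sqrt(497) is a_0 = 22 followed by the repeating block 3, 2, 2, 5, 6, 5, 2, 2, 3, 44 (period 10).

[22; (3, 2, 2, 5, 6, 5, 2, 2, 3, 44)]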